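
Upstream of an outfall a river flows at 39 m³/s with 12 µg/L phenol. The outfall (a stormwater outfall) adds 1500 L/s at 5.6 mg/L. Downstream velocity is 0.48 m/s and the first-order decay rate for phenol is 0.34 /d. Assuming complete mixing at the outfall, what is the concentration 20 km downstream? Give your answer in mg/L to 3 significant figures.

0.186 mg/L

1500 L/s = 1.5 m³/s.
12 µg/L = 0.012 mg/L.
After complete mixing, C₀ = (1.5·5.6 + 39·0.012) / 40.5 = 0.219 mg/L.
Travel time t = 2e+04 m / 0.48 m/s = 4.167e+04 s = 0.4823 d.
C = 0.219·exp(−0.34·0.4823) = 0.219·0.8488 = 0.1858 mg/L.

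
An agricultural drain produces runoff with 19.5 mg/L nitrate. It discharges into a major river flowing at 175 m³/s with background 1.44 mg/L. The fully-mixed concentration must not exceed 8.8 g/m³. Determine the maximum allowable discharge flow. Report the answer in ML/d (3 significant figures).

Mass balance at complete mixing: C_std·(Q_w + Q_r) = Q_w·C_e + Q_r·C_b.
Rearranging, Q_w = Q_r·(C_std − C_b)/(C_e − C_std) = 175·(8.8 − 1.44) / (19.5 − 8.8) = 120.4 m³/s.
= 1.04e+04 ML/d.

10400 ML/d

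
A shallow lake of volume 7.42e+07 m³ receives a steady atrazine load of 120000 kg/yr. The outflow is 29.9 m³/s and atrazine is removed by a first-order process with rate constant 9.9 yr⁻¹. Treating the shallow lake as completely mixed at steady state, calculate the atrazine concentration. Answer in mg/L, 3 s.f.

Outflow Q = 29.9 m³/s × 3.156e+07 s/yr = 9.436e+08 m³/yr.
Steady-state CSTR mass balance: W = Q·C + k·V·C, so C = W/(Q + kV).
Q + kV = 9.436e+08 + 9.9·7.42e+07 = 1.678e+09 m³/yr.
C = 120000/1.678e+09 = 7.151e-05 kg/m³ = 0.07151 mg/L.

0.0715 mg/L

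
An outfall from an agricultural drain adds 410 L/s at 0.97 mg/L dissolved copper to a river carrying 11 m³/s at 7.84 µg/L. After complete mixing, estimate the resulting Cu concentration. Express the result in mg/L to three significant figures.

410 L/s = 0.41 m³/s.
7.84 µg/L = 0.00784 mg/L.
By mass balance at complete mixing, C = (0.41·0.97 + 11·0.00784) / (0.41 + 11) = 0.4839/11.41 = 0.04241 mg/L.

0.0424 mg/L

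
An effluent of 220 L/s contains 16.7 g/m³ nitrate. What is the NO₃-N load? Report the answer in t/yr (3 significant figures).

220 L/s = 0.22 m³/s.
Mass flux = Q·C = 0.22 m³/s × 16.7 g/m³ = 3.674 g/s.
= 3.674 g/s × 31.56 = 115.9 t/yr.

116 t/yr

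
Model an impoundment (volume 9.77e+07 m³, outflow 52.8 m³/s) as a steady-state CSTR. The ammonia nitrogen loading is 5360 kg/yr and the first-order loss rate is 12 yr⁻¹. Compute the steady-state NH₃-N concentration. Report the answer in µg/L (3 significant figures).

1.89 µg/L

Outflow Q = 52.8 m³/s × 3.156e+07 s/yr = 1.666e+09 m³/yr.
Steady-state CSTR mass balance: W = Q·C + k·V·C, so C = W/(Q + kV).
Q + kV = 1.666e+09 + 12·9.77e+07 = 2.839e+09 m³/yr.
C = 5360/2.839e+09 = 1.888e-06 kg/m³ = 0.001888 mg/L = 1.888 µg/L.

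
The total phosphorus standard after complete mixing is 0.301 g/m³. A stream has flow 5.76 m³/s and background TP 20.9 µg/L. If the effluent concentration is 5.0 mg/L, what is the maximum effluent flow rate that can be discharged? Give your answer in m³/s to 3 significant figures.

0.343 m³/s

20.9 µg/L = 0.0209 mg/L.
Mass balance at complete mixing: C_std·(Q_w + Q_r) = Q_w·C_e + Q_r·C_b.
Rearranging, Q_w = Q_r·(C_std − C_b)/(C_e − C_std) = 5.76·(0.301 − 0.0209) / (5 − 0.301) = 0.3433 m³/s.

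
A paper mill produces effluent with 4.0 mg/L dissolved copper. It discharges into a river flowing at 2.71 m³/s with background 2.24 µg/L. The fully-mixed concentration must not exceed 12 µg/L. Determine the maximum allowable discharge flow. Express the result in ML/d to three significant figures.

2.24 µg/L = 0.00224 mg/L.
12 µg/L = 0.012 mg/L.
Mass balance at complete mixing: C_std·(Q_w + Q_r) = Q_w·C_e + Q_r·C_b.
Rearranging, Q_w = Q_r·(C_std − C_b)/(C_e − C_std) = 2.71·(0.012 − 0.00224) / (4 − 0.012) = 0.006632 m³/s.
= 0.573 ML/d.

0.573 ML/d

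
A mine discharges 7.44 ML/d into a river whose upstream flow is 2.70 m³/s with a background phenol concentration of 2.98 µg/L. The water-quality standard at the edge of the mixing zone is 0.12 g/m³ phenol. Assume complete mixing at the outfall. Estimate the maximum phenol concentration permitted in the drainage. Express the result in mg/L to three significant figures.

7.44 ML/d = 0.08611 m³/s.
2.98 µg/L = 0.00298 mg/L.
Mass balance: 0.12·2.786 = 0.08611·Cₑ + 2.7·0.00298.
Cₑ = (0.3343 − 0.008046) / 0.08611 = 3.789 mg/L.

3.79 mg/L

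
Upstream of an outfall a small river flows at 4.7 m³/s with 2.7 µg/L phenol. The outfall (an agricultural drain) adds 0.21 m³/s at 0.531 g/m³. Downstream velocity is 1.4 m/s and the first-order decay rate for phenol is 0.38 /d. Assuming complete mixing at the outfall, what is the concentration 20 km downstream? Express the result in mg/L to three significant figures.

2.7 µg/L = 0.0027 mg/L.
After complete mixing, C₀ = (0.21·0.531 + 4.7·0.0027) / 4.91 = 0.0253 mg/L.
Travel time t = 2e+04 m / 1.4 m/s = 1.429e+04 s = 0.1653 d.
C = 0.0253·exp(−0.38·0.1653) = 0.0253·0.9391 = 0.02375 mg/L.

0.0238 mg/L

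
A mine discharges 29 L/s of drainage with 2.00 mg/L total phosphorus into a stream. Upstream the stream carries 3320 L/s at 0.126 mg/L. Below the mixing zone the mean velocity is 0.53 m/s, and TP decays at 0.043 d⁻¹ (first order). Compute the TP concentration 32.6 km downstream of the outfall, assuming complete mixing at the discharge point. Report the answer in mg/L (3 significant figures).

0.138 mg/L

29 L/s = 0.029 m³/s.
3320 L/s = 3.32 m³/s.
After complete mixing, C₀ = (0.029·2 + 3.32·0.126) / 3.349 = 0.1422 mg/L.
Travel time t = 3.26e+04 m / 0.53 m/s = 6.151e+04 s = 0.7119 d.
C = 0.1422·exp(−0.043·0.7119) = 0.1422·0.9699 = 0.1379 mg/L.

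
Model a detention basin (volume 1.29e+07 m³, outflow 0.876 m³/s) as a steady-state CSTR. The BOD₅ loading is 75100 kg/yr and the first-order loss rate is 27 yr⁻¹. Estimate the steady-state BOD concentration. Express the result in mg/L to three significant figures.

Outflow Q = 0.876 m³/s × 3.156e+07 s/yr = 2.764e+07 m³/yr.
Steady-state CSTR mass balance: W = Q·C + k·V·C, so C = W/(Q + kV).
Q + kV = 2.764e+07 + 27·1.29e+07 = 3.759e+08 m³/yr.
C = 75100/3.759e+08 = 0.0001998 kg/m³ = 0.1998 mg/L.

0.200 mg/L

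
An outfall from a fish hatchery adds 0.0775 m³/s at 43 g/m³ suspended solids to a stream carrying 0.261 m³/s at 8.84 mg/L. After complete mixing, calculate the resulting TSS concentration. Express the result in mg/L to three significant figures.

Conservation of mass across the mixing zone: C = (0.0775·43 + 0.261·8.84) / (0.0775 + 0.261) = 5.64/0.3385 = 16.66 mg/L.

16.7 mg/L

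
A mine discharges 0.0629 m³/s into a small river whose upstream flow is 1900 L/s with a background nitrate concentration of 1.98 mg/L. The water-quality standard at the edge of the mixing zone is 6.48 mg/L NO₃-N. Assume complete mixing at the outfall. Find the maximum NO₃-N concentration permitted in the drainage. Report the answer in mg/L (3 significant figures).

1900 L/s = 1.9 m³/s.
Mass balance: 6.48·1.963 = 0.0629·Cₑ + 1.9·1.98.
Cₑ = (12.72 − 3.762) / 0.0629 = 142.4 mg/L.

142 mg/L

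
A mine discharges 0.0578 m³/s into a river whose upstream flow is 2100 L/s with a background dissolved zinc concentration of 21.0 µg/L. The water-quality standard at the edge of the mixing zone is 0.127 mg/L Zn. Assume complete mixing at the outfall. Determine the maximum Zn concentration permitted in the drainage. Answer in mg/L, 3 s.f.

3.98 mg/L

2100 L/s = 2.1 m³/s.
21.0 µg/L = 0.021 mg/L.
Mass balance: 0.127·2.158 = 0.0578·Cₑ + 2.1·0.021.
Cₑ = (0.274 − 0.0441) / 0.0578 = 3.978 mg/L.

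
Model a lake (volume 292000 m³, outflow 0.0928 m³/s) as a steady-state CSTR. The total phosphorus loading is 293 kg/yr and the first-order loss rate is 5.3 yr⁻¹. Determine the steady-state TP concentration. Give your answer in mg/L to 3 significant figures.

0.0655 mg/L

Outflow Q = 0.0928 m³/s × 3.156e+07 s/yr = 2.929e+06 m³/yr.
Steady-state CSTR mass balance: W = Q·C + k·V·C, so C = W/(Q + kV).
Q + kV = 2.929e+06 + 5.3·292000 = 4.476e+06 m³/yr.
C = 293/4.476e+06 = 6.546e-05 kg/m³ = 0.06546 mg/L.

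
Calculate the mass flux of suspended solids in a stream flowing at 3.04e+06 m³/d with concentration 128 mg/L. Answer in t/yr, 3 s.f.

142000 t/yr

3.04e+06 m³/d = 35.19 m³/s.
Mass flux = Q·C = 35.19 m³/s × 128 g/m³ = 4504 g/s.
= 4504 g/s × 31.56 = 1.421e+05 t/yr.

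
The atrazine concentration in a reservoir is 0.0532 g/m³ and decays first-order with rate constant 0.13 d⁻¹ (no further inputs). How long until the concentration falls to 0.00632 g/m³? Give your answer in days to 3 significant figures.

t = ln(C₀/C)/k = ln(0.0532/0.00632)/0.13 = 2.13/0.13 = 16.39 d.

16.4 d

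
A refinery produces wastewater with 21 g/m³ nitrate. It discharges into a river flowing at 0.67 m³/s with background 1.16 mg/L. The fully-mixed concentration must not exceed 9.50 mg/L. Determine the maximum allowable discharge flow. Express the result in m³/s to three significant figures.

Mass balance at complete mixing: C_std·(Q_w + Q_r) = Q_w·C_e + Q_r·C_b.
Rearranging, Q_w = Q_r·(C_std − C_b)/(C_e − C_std) = 0.67·(9.5 − 1.16) / (21 − 9.5) = 0.4859 m³/s.

0.486 m³/s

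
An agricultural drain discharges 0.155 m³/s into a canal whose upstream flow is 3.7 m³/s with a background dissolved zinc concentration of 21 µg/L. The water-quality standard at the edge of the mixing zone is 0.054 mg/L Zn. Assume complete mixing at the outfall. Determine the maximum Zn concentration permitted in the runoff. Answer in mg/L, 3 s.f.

0.842 mg/L

21 µg/L = 0.021 mg/L.
Mass balance: 0.054·3.855 = 0.155·Cₑ + 3.7·0.021.
Cₑ = (0.2082 − 0.0777) / 0.155 = 0.8417 mg/L.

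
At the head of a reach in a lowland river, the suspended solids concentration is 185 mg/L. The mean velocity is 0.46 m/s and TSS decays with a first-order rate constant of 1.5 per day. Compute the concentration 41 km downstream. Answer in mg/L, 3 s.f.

39.4 mg/L

Travel time t = 41 km / 0.46 m/s = 4.1e+04/0.46 = 8.913e+04 s = 1.032 d.
First-order decay: C = 185·exp(−1.5·1.032) = 185·0.2128 = 39.37 mg/L.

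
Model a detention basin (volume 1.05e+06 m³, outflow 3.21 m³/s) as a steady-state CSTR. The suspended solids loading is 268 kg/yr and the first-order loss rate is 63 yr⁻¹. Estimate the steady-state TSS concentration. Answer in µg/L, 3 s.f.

1.60 µg/L

Outflow Q = 3.21 m³/s × 3.156e+07 s/yr = 1.013e+08 m³/yr.
Steady-state CSTR mass balance: W = Q·C + k·V·C, so C = W/(Q + kV).
Q + kV = 1.013e+08 + 63·1.05e+06 = 1.674e+08 m³/yr.
C = 268/1.674e+08 = 1.6e-06 kg/m³ = 0.0016 mg/L = 1.6 µg/L.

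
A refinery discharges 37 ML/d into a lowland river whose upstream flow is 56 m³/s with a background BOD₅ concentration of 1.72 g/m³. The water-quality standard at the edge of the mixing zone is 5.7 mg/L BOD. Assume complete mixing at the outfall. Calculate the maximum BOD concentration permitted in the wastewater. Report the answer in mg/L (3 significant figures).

526 mg/L

37 ML/d = 0.4282 m³/s.
Mass balance: 5.7·56.43 = 0.4282·Cₑ + 56·1.72.
Cₑ = (321.6 − 96.32) / 0.4282 = 526.2 mg/L.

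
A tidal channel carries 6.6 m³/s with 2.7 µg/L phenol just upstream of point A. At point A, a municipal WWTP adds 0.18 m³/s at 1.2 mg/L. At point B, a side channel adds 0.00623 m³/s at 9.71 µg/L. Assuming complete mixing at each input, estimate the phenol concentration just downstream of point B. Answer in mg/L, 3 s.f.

0.0345 mg/L

2.7 µg/L = 0.0027 mg/L.
After input A: C = (6.6·0.0027 + 0.18·1.2) / 6.78 = 0.03449 mg/L.
9.71 µg/L = 0.00971 mg/L.
After input B: C = (6.78·0.03449 + 0.00623·0.00971) / 6.786 = 0.03446 mg/L.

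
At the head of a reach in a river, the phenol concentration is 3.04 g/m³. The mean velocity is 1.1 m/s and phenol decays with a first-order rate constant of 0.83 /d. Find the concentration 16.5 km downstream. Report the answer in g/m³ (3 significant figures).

2.63 g/m³

Travel time t = 16.5 km / 1.1 m/s = 1.65e+04/1.1 = 1.5e+04 s = 0.1736 d.
First-order decay: C = 3.04·exp(−0.83·0.1736) = 3.04·0.8658 = 2.632 g/m³.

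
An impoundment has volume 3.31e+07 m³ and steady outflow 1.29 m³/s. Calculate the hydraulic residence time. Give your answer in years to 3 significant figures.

Q = 1.29 m³/s × 3.156e+07 s/yr = 4.071e+07 m³/yr.
Hydraulic residence time τ = V/Q = 3.31e+07/4.071e+07 = 0.8131 yr.

0.813 yr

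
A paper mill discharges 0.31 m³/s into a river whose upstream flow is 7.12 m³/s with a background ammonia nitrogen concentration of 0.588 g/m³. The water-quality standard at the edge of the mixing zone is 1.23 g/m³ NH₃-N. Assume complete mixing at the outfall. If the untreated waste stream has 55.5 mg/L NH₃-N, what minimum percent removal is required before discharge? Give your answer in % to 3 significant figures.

Mass balance: 1.23·7.43 = 0.31·Cₑ + 7.12·0.588.
Cₑ = (9.139 − 4.187) / 0.31 = 15.98 mg/L.
Required removal = 1 − 15.98/55.5 = 71.22 %.

71.2 %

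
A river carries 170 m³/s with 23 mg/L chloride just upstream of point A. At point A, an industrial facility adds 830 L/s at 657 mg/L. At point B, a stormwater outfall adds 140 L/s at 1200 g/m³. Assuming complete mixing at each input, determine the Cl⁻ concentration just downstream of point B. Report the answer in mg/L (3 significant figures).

27.0 mg/L

830 L/s = 0.83 m³/s.
After input A: C = (170·23 + 0.83·657) / 170.8 = 26.08 mg/L.
140 L/s = 0.14 m³/s.
After input B: C = (170.8·26.08 + 0.14·1200) / 171 = 27.04 mg/L.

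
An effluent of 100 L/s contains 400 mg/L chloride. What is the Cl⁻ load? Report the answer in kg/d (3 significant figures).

3460 kg/d

100 L/s = 0.1 m³/s.
Mass flux = Q·C = 0.1 m³/s × 400 g/m³ = 40 g/s.
= 40 g/s × 86.4 = 3456 kg/d.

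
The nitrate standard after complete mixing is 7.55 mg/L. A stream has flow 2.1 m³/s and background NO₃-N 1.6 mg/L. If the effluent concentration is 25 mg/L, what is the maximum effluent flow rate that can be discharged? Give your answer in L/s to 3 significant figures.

716 L/s

Mass balance at complete mixing: C_std·(Q_w + Q_r) = Q_w·C_e + Q_r·C_b.
Rearranging, Q_w = Q_r·(C_std − C_b)/(C_e − C_std) = 2.1·(7.55 − 1.6) / (25 − 7.55) = 0.716 m³/s.
= 716 L/s.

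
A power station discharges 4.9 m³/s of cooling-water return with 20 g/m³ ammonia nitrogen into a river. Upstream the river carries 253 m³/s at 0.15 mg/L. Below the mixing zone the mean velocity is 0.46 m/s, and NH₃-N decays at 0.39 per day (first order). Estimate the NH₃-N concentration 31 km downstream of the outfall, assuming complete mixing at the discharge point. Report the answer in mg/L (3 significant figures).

After complete mixing, C₀ = (4.9·20 + 253·0.15) / 257.9 = 0.5271 mg/L.
Travel time t = 3.1e+04 m / 0.46 m/s = 6.739e+04 s = 0.78 d.
C = 0.5271·exp(−0.39·0.78) = 0.5271·0.7377 = 0.3889 mg/L.

0.389 mg/L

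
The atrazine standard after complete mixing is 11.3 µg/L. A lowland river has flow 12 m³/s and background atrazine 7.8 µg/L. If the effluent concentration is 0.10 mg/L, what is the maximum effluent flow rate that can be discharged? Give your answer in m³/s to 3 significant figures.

7.8 µg/L = 0.0078 mg/L.
11.3 µg/L = 0.0113 mg/L.
Mass balance at complete mixing: C_std·(Q_w + Q_r) = Q_w·C_e + Q_r·C_b.
Rearranging, Q_w = Q_r·(C_std − C_b)/(C_e − C_std) = 12·(0.0113 − 0.0078) / (0.1 − 0.0113) = 0.4735 m³/s.

0.474 m³/s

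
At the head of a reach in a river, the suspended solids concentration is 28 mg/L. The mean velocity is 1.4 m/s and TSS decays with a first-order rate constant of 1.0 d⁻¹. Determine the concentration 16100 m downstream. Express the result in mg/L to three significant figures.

24.5 mg/L

Travel time t = 16100 m / 1.4 m/s = 1.61e+04/1.4 = 1.15e+04 s = 0.1331 d.
First-order decay: C = 28·exp(−1.0·0.1331) = 28·0.8754 = 24.51 mg/L.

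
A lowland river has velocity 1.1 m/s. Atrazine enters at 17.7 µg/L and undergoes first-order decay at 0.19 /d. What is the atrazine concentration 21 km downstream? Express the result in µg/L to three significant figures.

17.0 µg/L

Travel time t = 21 km / 1.1 m/s = 2.1e+04/1.1 = 1.909e+04 s = 0.221 d.
First-order decay: C = 17.7·exp(−0.19·0.221) = 17.7·0.9589 = 16.97 µg/L.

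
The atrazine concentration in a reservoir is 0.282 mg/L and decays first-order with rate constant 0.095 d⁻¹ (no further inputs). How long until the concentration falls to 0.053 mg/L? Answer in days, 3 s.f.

t = ln(C₀/C)/k = ln(0.282/0.053)/0.095 = 1.672/0.095 = 17.6 d.

17.6 d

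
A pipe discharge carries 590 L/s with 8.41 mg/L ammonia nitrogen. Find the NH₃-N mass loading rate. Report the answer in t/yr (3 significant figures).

157 t/yr

590 L/s = 0.59 m³/s.
Mass flux = Q·C = 0.59 m³/s × 8.41 g/m³ = 4.962 g/s.
= 4.962 g/s × 31.56 = 156.6 t/yr.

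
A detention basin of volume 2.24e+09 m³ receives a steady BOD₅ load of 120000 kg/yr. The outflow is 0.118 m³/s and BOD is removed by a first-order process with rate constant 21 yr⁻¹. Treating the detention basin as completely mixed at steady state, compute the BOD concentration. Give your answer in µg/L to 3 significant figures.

Outflow Q = 0.118 m³/s × 3.156e+07 s/yr = 3.724e+06 m³/yr.
Steady-state CSTR mass balance: W = Q·C + k·V·C, so C = W/(Q + kV).
Q + kV = 3.724e+06 + 21·2.24e+09 = 4.704e+10 m³/yr.
C = 120000/4.704e+10 = 2.551e-06 kg/m³ = 0.002551 mg/L = 2.551 µg/L.

2.55 µg/L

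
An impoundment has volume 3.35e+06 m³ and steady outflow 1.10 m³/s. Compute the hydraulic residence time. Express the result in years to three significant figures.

0.0965 yr

Q = 1.10 m³/s × 3.156e+07 s/yr = 3.471e+07 m³/yr.
Hydraulic residence time τ = V/Q = 3.35e+06/3.471e+07 = 0.0965 yr.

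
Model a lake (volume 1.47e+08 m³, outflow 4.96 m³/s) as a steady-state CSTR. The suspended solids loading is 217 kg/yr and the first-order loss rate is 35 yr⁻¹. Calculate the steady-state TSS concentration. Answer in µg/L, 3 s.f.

Outflow Q = 4.96 m³/s × 3.156e+07 s/yr = 1.565e+08 m³/yr.
Steady-state CSTR mass balance: W = Q·C + k·V·C, so C = W/(Q + kV).
Q + kV = 1.565e+08 + 35·1.47e+08 = 5.302e+09 m³/yr.
C = 217/5.302e+09 = 4.093e-08 kg/m³ = 4.093e-05 mg/L = 0.04093 µg/L.

0.0409 µg/L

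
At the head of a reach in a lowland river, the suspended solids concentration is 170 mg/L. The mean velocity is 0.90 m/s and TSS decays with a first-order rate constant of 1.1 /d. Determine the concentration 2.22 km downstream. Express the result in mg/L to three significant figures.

165 mg/L

Travel time t = 2.22 km / 0.90 m/s = 2220/0.90 = 2467 s = 0.02855 d.
First-order decay: C = 170·exp(−1.1·0.02855) = 170·0.9691 = 164.7 mg/L.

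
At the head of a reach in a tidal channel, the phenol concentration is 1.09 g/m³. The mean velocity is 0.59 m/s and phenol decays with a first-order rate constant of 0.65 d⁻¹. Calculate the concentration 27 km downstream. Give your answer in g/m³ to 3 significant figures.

0.773 g/m³

Travel time t = 27 km / 0.59 m/s = 2.7e+04/0.59 = 4.576e+04 s = 0.5297 d.
First-order decay: C = 1.09·exp(−0.65·0.5297) = 1.09·0.7087 = 0.7725 g/m³.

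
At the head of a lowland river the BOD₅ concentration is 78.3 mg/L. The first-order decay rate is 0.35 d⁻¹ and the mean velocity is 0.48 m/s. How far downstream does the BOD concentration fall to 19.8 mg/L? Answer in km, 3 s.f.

163 km

From C = C₀·e^(−kt), t = ln(C₀/C)/k = ln(78.3/19.8)/0.35 = 1.375/0.35 = 3.928 d.
Distance = v·t = 0.48 m/s × 3.394e+05 s = 1.629e+05 m = 162.9 km.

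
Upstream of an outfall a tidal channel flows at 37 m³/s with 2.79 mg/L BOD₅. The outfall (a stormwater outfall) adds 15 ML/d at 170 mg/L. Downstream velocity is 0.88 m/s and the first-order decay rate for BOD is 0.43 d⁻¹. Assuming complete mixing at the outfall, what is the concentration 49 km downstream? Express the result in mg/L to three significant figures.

15 ML/d = 0.1736 m³/s.
After complete mixing, C₀ = (0.1736·170 + 37·2.79) / 37.17 = 3.571 mg/L.
Travel time t = 4.9e+04 m / 0.88 m/s = 5.568e+04 s = 0.6445 d.
C = 3.571·exp(−0.43·0.6445) = 3.571·0.758 = 2.707 mg/L.

2.71 mg/L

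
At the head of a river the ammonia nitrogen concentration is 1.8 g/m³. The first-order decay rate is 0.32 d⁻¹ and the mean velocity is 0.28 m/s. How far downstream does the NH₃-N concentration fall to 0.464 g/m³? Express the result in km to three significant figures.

102 km

From C = C₀·e^(−kt), t = ln(C₀/C)/k = ln(1.8/0.464)/0.32 = 1.356/0.32 = 4.236 d.
Distance = v·t = 0.28 m/s × 3.66e+05 s = 1.025e+05 m = 102.5 km.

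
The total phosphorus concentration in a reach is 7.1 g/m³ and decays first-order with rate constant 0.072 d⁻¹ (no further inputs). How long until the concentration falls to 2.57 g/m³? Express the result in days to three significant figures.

14.1 d

t = ln(C₀/C)/k = ln(7.1/2.57)/0.072 = 1.016/0.072 = 14.11 d.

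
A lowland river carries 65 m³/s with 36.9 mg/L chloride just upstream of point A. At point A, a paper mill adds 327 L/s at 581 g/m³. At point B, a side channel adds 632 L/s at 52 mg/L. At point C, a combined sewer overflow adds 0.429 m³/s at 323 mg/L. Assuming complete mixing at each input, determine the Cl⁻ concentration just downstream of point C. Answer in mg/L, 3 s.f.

41.6 mg/L

327 L/s = 0.327 m³/s.
After input A: C = (65·36.9 + 0.327·581) / 65.33 = 39.62 mg/L.
632 L/s = 0.632 m³/s.
After input B: C = (65.33·39.62 + 0.632·52) / 65.96 = 39.74 mg/L.
After input C: C = (65.96·39.74 + 0.429·323) / 66.39 = 41.57 mg/L.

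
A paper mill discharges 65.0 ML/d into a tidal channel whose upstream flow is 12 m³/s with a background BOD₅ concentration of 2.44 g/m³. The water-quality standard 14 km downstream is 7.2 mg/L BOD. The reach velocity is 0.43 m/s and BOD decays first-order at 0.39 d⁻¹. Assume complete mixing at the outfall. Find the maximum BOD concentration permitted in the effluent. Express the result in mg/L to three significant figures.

102 mg/L

65.0 ML/d = 0.7523 m³/s.
Travel time to the compliance point: t = 1.4e+04/0.43 = 3.256e+04 s = 0.3768 d; decay factor exp(−0.39·0.3768) = 0.8633.
So the concentration just after mixing may be at most 7.2/0.8633 = 8.34 mg/L.
Mass balance: 8.34·12.75 = 0.7523·Cₑ + 12·2.44.
Cₑ = (106.4 − 29.28) / 0.7523 = 102.4 mg/L.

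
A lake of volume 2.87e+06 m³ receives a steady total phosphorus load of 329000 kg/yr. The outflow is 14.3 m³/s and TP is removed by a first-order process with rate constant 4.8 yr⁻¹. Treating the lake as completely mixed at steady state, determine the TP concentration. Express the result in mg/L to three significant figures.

Outflow Q = 14.3 m³/s × 3.156e+07 s/yr = 4.513e+08 m³/yr.
Steady-state CSTR mass balance: W = Q·C + k·V·C, so C = W/(Q + kV).
Q + kV = 4.513e+08 + 4.8·2.87e+06 = 4.65e+08 m³/yr.
C = 329000/4.65e+08 = 0.0007075 kg/m³ = 0.7075 mg/L.

0.707 mg/L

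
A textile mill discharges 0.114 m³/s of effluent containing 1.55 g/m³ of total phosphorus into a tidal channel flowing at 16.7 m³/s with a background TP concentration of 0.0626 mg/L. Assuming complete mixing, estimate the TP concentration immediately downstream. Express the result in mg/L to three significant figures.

0.0727 mg/L

By mass balance at complete mixing, C = (0.114·1.55 + 16.7·0.0626) / (0.114 + 16.7) = 1.222/16.81 = 0.07268 mg/L.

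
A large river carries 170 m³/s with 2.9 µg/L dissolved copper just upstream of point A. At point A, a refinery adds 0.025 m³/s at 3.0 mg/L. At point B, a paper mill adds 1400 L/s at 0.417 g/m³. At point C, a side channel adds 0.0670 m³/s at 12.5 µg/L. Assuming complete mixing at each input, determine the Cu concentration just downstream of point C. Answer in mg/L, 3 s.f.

2.9 µg/L = 0.0029 mg/L.
After input A: C = (170·0.0029 + 0.025·3) / 170 = 0.003341 mg/L.
1400 L/s = 1.4 m³/s.
After input B: C = (170·0.003341 + 1.4·0.417) / 171.4 = 0.006719 mg/L.
12.5 µg/L = 0.0125 mg/L.
After input C: C = (171.4·0.006719 + 0.067·0.0125) / 171.5 = 0.006721 mg/L.

0.00672 mg/L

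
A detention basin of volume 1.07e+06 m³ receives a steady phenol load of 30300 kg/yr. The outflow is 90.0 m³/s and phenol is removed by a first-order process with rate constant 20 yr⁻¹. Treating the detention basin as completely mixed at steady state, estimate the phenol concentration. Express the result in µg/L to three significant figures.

Outflow Q = 90.0 m³/s × 3.156e+07 s/yr = 2.84e+09 m³/yr.
Steady-state CSTR mass balance: W = Q·C + k·V·C, so C = W/(Q + kV).
Q + kV = 2.84e+09 + 20·1.07e+06 = 2.862e+09 m³/yr.
C = 30300/2.862e+09 = 1.059e-05 kg/m³ = 0.01059 mg/L = 10.59 µg/L.

10.6 µg/L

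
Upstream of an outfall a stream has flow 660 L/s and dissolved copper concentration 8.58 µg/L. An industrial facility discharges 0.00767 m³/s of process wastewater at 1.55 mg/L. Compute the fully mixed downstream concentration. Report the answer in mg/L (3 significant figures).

660 L/s = 0.66 m³/s.
8.58 µg/L = 0.00858 mg/L.
By mass balance at complete mixing, C = (0.00767·1.55 + 0.66·0.00858) / (0.00767 + 0.66) = 0.01755/0.6677 = 0.02629 mg/L.

0.0263 mg/L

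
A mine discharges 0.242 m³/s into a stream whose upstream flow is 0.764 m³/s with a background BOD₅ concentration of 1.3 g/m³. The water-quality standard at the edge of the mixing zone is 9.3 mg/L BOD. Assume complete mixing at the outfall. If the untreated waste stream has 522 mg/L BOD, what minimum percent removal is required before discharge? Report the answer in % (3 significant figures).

Mass balance: 9.3·1.006 = 0.242·Cₑ + 0.764·1.3.
Cₑ = (9.356 − 0.9932) / 0.242 = 34.56 mg/L.
Required removal = 1 − 34.56/522 = 93.38 %.

93.4 %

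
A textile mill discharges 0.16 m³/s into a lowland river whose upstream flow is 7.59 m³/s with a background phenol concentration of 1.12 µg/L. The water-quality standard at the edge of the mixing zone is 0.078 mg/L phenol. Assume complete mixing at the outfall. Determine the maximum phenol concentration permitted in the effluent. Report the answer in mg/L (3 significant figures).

1.12 µg/L = 0.00112 mg/L.
Mass balance: 0.078·7.75 = 0.16·Cₑ + 7.59·0.00112.
Cₑ = (0.6045 − 0.008501) / 0.16 = 3.725 mg/L.

3.72 mg/L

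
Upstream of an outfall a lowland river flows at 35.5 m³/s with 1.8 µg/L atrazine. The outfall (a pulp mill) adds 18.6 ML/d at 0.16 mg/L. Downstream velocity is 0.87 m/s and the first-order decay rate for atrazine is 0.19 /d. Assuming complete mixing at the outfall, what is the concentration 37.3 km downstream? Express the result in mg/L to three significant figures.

0.00251 mg/L

18.6 ML/d = 0.2153 m³/s.
1.8 µg/L = 0.0018 mg/L.
After complete mixing, C₀ = (0.2153·0.16 + 35.5·0.0018) / 35.72 = 0.002754 mg/L.
Travel time t = 3.73e+04 m / 0.87 m/s = 4.287e+04 s = 0.4962 d.
C = 0.002754·exp(−0.19·0.4962) = 0.002754·0.91 = 0.002506 mg/L.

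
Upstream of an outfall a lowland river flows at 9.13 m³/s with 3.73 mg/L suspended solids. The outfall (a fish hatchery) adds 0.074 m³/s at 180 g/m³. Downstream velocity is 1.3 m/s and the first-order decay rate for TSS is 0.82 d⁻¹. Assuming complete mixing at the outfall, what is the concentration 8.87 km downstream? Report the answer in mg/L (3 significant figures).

4.82 mg/L

After complete mixing, C₀ = (0.074·180 + 9.13·3.73) / 9.204 = 5.147 mg/L.
Travel time t = 8870 m / 1.3 m/s = 6823 s = 0.07897 d.
C = 5.147·exp(−0.82·0.07897) = 5.147·0.9373 = 4.824 mg/L.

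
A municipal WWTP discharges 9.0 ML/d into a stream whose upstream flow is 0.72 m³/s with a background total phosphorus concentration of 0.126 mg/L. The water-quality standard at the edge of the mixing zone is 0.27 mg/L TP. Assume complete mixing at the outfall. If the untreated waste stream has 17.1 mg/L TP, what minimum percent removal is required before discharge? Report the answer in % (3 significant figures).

92.6 %

9.0 ML/d = 0.1042 m³/s.
Mass balance: 0.27·0.8242 = 0.1042·Cₑ + 0.72·0.126.
Cₑ = (0.2225 − 0.09072) / 0.1042 = 1.265 mg/L.
Required removal = 1 − 1.265/17.1 = 92.6 %.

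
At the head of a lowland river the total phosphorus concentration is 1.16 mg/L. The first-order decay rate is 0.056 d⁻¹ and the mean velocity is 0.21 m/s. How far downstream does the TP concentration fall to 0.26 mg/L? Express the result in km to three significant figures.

From C = C₀·e^(−kt), t = ln(C₀/C)/k = ln(1.16/0.26)/0.056 = 1.495/0.056 = 26.71 d.
Distance = v·t = 0.21 m/s × 2.307e+06 s = 4.845e+05 m = 484.5 km.

485 km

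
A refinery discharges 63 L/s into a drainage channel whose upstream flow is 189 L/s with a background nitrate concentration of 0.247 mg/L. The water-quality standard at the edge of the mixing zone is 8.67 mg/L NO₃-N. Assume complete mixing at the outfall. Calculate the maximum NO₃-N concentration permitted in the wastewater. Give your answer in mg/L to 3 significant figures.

33.9 mg/L

63 L/s = 0.063 m³/s.
189 L/s = 0.189 m³/s.
Mass balance: 8.67·0.252 = 0.063·Cₑ + 0.189·0.247.
Cₑ = (2.185 − 0.04668) / 0.063 = 33.94 mg/L.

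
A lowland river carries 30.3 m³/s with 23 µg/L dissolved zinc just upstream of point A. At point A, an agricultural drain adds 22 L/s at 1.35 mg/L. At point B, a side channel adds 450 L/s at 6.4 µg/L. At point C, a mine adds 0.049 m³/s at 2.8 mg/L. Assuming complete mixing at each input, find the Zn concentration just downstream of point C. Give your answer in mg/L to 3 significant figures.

23 µg/L = 0.023 mg/L.
22 L/s = 0.022 m³/s.
After input A: C = (30.3·0.023 + 0.022·1.35) / 30.32 = 0.02396 mg/L.
450 L/s = 0.45 m³/s.
6.4 µg/L = 0.0064 mg/L.
After input B: C = (30.32·0.02396 + 0.45·0.0064) / 30.77 = 0.02371 mg/L.
After input C: C = (30.77·0.02371 + 0.049·2.8) / 30.82 = 0.02812 mg/L.

0.0281 mg/L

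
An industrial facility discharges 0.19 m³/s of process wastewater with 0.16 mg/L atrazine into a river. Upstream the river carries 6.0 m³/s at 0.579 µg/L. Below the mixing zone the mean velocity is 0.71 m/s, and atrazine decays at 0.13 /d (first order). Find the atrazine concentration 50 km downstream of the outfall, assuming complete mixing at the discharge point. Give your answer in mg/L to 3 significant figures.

0.00492 mg/L

0.579 µg/L = 0.000579 mg/L.
After complete mixing, C₀ = (0.19·0.16 + 6·0.000579) / 6.19 = 0.005472 mg/L.
Travel time t = 5e+04 m / 0.71 m/s = 7.042e+04 s = 0.8151 d.
C = 0.005472·exp(−0.13·0.8151) = 0.005472·0.8995 = 0.004922 mg/L.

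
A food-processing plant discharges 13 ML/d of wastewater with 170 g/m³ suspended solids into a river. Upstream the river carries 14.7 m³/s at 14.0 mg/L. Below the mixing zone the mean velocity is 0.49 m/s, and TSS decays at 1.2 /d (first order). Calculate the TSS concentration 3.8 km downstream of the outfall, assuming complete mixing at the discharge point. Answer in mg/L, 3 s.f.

13 ML/d = 0.1505 m³/s.
After complete mixing, C₀ = (0.1505·170 + 14.7·14) / 14.85 = 15.58 mg/L.
Travel time t = 3800 m / 0.49 m/s = 7755 s = 0.08976 d.
C = 15.58·exp(−1.2·0.08976) = 15.58·0.8979 = 13.99 mg/L.

14.0 mg/L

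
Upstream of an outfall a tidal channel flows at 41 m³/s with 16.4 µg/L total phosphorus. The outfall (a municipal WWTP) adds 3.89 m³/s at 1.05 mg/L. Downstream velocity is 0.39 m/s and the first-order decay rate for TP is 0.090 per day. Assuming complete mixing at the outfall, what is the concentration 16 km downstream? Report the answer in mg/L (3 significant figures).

16.4 µg/L = 0.0164 mg/L.
After complete mixing, C₀ = (3.89·1.05 + 41·0.0164) / 44.89 = 0.106 mg/L.
Travel time t = 1.6e+04 m / 0.39 m/s = 4.103e+04 s = 0.4748 d.
C = 0.106·exp(−0.090·0.4748) = 0.106·0.9582 = 0.1015 mg/L.

0.102 mg/L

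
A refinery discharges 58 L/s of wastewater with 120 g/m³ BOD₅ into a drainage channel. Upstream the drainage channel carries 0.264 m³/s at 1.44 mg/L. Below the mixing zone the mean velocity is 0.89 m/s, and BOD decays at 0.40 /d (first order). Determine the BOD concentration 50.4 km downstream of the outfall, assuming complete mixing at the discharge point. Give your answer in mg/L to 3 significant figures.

17.5 mg/L

58 L/s = 0.058 m³/s.
After complete mixing, C₀ = (0.058·120 + 0.264·1.44) / 0.322 = 22.8 mg/L.
Travel time t = 5.04e+04 m / 0.89 m/s = 5.663e+04 s = 0.6554 d.
C = 22.8·exp(−0.40·0.6554) = 22.8·0.7694 = 17.54 mg/L.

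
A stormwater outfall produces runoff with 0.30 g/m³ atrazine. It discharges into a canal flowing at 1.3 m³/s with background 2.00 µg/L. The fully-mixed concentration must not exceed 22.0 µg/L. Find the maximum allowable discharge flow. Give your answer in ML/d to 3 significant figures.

2.00 µg/L = 0.002 mg/L.
22.0 µg/L = 0.022 mg/L.
Mass balance at complete mixing: C_std·(Q_w + Q_r) = Q_w·C_e + Q_r·C_b.
Rearranging, Q_w = Q_r·(C_std − C_b)/(C_e − C_std) = 1.3·(0.022 − 0.002) / (0.3 − 0.022) = 0.09353 m³/s.
= 8.081 ML/d.

8.08 ML/d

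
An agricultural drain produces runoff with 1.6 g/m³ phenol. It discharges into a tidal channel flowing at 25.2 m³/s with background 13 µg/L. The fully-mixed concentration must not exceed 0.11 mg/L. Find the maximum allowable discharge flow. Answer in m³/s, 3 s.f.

13 µg/L = 0.013 mg/L.
Mass balance at complete mixing: C_std·(Q_w + Q_r) = Q_w·C_e + Q_r·C_b.
Rearranging, Q_w = Q_r·(C_std − C_b)/(C_e − C_std) = 25.2·(0.11 − 0.013) / (1.6 − 0.11) = 1.641 m³/s.

1.64 m³/s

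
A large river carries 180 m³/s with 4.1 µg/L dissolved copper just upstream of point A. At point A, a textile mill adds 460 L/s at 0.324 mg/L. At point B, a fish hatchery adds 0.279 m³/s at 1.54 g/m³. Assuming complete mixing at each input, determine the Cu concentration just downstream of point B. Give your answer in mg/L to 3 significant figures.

0.00729 mg/L

4.1 µg/L = 0.0041 mg/L.
460 L/s = 0.46 m³/s.
After input A: C = (180·0.0041 + 0.46·0.324) / 180.5 = 0.004915 mg/L.
After input B: C = (180.5·0.004915 + 0.279·1.54) / 180.7 = 0.007285 mg/L.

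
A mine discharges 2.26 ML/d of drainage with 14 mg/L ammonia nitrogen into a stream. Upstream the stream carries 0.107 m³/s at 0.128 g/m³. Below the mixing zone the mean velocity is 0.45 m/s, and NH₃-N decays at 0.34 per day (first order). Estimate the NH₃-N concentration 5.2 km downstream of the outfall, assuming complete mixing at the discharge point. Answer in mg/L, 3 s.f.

2.26 ML/d = 0.02616 m³/s.
After complete mixing, C₀ = (0.02616·14 + 0.107·0.128) / 0.1332 = 2.853 mg/L.
Travel time t = 5200 m / 0.45 m/s = 1.156e+04 s = 0.1337 d.
C = 2.853·exp(−0.34·0.1337) = 2.853·0.9555 = 2.726 mg/L.

2.73 mg/L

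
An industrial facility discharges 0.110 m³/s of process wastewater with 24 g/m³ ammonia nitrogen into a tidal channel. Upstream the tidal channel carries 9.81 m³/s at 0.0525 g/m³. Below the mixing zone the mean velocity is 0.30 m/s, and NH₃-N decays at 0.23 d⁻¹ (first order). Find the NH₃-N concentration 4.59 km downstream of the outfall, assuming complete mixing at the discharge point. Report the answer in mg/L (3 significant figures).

0.305 mg/L

After complete mixing, C₀ = (0.11·24 + 9.81·0.0525) / 9.92 = 0.318 mg/L.
Travel time t = 4590 m / 0.30 m/s = 1.53e+04 s = 0.1771 d.
C = 0.318·exp(−0.23·0.1771) = 0.318·0.9601 = 0.3054 mg/L.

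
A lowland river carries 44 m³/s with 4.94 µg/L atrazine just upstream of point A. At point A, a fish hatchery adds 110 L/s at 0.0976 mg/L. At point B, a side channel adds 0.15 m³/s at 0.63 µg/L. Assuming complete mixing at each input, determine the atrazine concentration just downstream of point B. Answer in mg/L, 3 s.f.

0.00516 mg/L

4.94 µg/L = 0.00494 mg/L.
110 L/s = 0.11 m³/s.
After input A: C = (44·0.00494 + 0.11·0.0976) / 44.11 = 0.005171 mg/L.
0.63 µg/L = 0.00063 mg/L.
After input B: C = (44.11·0.005171 + 0.15·0.00063) / 44.26 = 0.005156 mg/L.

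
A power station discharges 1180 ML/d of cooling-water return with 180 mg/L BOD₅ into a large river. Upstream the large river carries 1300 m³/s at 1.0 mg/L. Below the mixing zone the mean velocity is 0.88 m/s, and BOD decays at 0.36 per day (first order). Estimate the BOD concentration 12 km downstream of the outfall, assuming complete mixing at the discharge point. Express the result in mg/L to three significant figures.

2.70 mg/L

1180 ML/d = 13.66 m³/s.
After complete mixing, C₀ = (13.66·180 + 1300·1) / 1314 = 2.861 mg/L.
Travel time t = 1.2e+04 m / 0.88 m/s = 1.364e+04 s = 0.1578 d.
C = 2.861·exp(−0.36·0.1578) = 2.861·0.9448 = 2.703 mg/L.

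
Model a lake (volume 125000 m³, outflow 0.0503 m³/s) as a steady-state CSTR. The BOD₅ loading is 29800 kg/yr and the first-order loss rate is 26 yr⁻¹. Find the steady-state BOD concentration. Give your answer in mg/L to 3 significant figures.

6.16 mg/L

Outflow Q = 0.0503 m³/s × 3.156e+07 s/yr = 1.587e+06 m³/yr.
Steady-state CSTR mass balance: W = Q·C + k·V·C, so C = W/(Q + kV).
Q + kV = 1.587e+06 + 26·125000 = 4.837e+06 m³/yr.
C = 29800/4.837e+06 = 0.00616 kg/m³ = 6.16 mg/L.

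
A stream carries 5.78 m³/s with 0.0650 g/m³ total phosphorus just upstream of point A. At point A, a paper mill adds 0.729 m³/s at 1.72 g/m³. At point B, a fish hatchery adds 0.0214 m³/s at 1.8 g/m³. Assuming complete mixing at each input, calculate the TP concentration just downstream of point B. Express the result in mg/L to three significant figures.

0.255 mg/L

After input A: C = (5.78·0.065 + 0.729·1.72) / 6.509 = 0.2504 mg/L.
After input B: C = (6.509·0.2504 + 0.0214·1.8) / 6.53 = 0.2554 mg/L.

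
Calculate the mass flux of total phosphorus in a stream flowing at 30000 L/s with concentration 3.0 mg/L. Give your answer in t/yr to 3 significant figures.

2840 t/yr

30000 L/s = 30 m³/s.
Mass flux = Q·C = 30 m³/s × 3 g/m³ = 90 g/s.
= 90 g/s × 31.56 = 2840 t/yr.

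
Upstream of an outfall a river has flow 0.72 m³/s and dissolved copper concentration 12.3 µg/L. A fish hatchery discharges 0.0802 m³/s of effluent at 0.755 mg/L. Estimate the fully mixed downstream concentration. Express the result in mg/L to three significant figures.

0.0867 mg/L

12.3 µg/L = 0.0123 mg/L.
Flow-weighted mixing gives C = (0.0802·0.755 + 0.72·0.0123) / (0.0802 + 0.72) = 0.06941/0.8002 = 0.08674 mg/L.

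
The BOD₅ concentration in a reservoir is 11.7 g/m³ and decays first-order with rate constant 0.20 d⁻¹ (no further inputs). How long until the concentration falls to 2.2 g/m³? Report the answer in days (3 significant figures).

t = ln(C₀/C)/k = ln(11.7/2.2)/0.20 = 1.671/0.20 = 8.356 d.

8.36 d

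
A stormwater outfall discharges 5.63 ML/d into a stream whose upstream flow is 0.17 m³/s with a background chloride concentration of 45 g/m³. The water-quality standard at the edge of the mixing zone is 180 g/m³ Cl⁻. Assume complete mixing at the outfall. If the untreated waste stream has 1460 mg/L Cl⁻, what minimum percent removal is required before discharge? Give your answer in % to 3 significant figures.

5.63 ML/d = 0.06516 m³/s.
Mass balance: 180·0.2352 = 0.06516·Cₑ + 0.17·45.
Cₑ = (42.33 − 7.65) / 0.06516 = 532.2 mg/L.
Required removal = 1 − 532.2/1460 = 63.55 %.

63.5 %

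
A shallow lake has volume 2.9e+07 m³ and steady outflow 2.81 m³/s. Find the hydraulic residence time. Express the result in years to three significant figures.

Q = 2.81 m³/s × 3.156e+07 s/yr = 8.868e+07 m³/yr.
Hydraulic residence time τ = V/Q = 2.9e+07/8.868e+07 = 0.327 yr.

0.327 yr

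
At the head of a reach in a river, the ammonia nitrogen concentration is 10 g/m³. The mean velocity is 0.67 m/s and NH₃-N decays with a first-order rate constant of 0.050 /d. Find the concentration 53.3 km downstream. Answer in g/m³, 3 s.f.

Travel time t = 53.3 km / 0.67 m/s = 5.33e+04/0.67 = 7.955e+04 s = 0.9207 d.
First-order decay: C = 10·exp(−0.050·0.9207) = 10·0.955 = 9.55 g/m³.

9.55 g/m³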